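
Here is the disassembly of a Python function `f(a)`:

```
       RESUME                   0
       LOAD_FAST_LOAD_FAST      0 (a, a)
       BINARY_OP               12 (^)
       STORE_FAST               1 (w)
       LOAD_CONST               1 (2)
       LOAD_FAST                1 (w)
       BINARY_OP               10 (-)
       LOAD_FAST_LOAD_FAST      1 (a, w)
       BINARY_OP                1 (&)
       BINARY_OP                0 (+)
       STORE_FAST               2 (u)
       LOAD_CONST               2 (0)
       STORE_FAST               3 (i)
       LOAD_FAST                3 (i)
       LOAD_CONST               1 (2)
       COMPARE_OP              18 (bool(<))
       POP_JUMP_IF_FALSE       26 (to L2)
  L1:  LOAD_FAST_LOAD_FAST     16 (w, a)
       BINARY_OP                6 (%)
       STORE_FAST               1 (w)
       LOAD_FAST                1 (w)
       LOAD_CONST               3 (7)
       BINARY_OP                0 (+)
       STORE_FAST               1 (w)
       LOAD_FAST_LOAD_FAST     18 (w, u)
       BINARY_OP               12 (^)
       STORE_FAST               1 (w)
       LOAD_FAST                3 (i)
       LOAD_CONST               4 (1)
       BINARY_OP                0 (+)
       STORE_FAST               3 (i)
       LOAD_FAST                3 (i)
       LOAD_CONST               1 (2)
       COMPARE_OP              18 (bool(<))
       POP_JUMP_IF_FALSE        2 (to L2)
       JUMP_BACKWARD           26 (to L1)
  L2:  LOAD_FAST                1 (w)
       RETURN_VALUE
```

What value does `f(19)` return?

LOAD_FAST_LOAD_FAST a,a → push 19,19. Stack: [19, 19]
BINARY_OP ^ → 19 ^ 19 = 0. Stack: [0]
STORE_FAST w → w=0. Stack: []
LOAD_CONST → push 2. Stack: [2]
LOAD_FAST w → push 0. Stack: [2, 0]
BINARY_OP - → 2 - 0 = 2. Stack: [2]
LOAD_FAST_LOAD_FAST a,w → push 19,0. Stack: [2, 19, 0]
BINARY_OP & → 19 & 0 = 0. Stack: [2, 0]
BINARY_OP + → 2 + 0 = 2. Stack: [2]
STORE_FAST u → u=2. Stack: []
LOAD_CONST → push 0. Stack: [0]
STORE_FAST i → i=0. Stack: []
LOAD_FAST i → push 0. Stack: [0]
LOAD_CONST → push 2. Stack: [0, 2]
COMPARE_OP bool(<) → 0 vs 2 = True. Stack: [True]
POP_JUMP_IF_FALSE → pop True; no jump. Stack: []
LOAD_FAST_LOAD_FAST w,a → push 0,19. Stack: [0, 19]
BINARY_OP % → 0 % 19 = 0. Stack: [0]
STORE_FAST w → w=0. Stack: []
LOAD_FAST w → push 0. Stack: [0]
LOAD_CONST → push 7. Stack: [0, 7]
BINARY_OP + → 0 + 7 = 7. Stack: [7]
STORE_FAST w → w=7. Stack: []
LOAD_FAST_LOAD_FAST w,u → push 7,2. Stack: [7, 2]
BINARY_OP ^ → 7 ^ 2 = 5. Stack: [5]
STORE_FAST w → w=5. Stack: []
LOAD_FAST i → push 0. Stack: [0]
LOAD_CONST → push 1. Stack: [0, 1]
BINARY_OP + → 0 + 1 = 1. Stack: [1]
STORE_FAST i → i=1. Stack: []
LOAD_FAST i → push 1. Stack: [1]
LOAD_CONST → push 2. Stack: [1, 2]
COMPARE_OP bool(<) → 1 vs 2 = True. Stack: [True]
POP_JUMP_IF_FALSE → pop True; no jump. Stack: []
LOAD_FAST_LOAD_FAST w,a → push 5,19. Stack: [5, 19]
BINARY_OP % → 5 % 19 = 5. Stack: [5]
STORE_FAST w → w=5. Stack: []
LOAD_FAST w → push 5. Stack: [5]
LOAD_CONST → push 7. Stack: [5, 7]
BINARY_OP + → 5 + 7 = 12. Stack: [12]
STORE_FAST w → w=12. Stack: []
LOAD_FAST_LOAD_FAST w,u → push 12,2. Stack: [12, 2]
BINARY_OP ^ → 12 ^ 2 = 14. Stack: [14]
STORE_FAST w → w=14. Stack: []
LOAD_FAST i → push 1. Stack: [1]
LOAD_CONST → push 1. Stack: [1, 1]
BINARY_OP + → 1 + 1 = 2. Stack: [2]
STORE_FAST i → i=2. Stack: []
LOAD_FAST i → push 2. Stack: [2]
LOAD_CONST → push 2. Stack: [2, 2]
COMPARE_OP bool(<) → 2 vs 2 = False. Stack: [False]
POP_JUMP_IF_FALSE → pop False; jump. Stack: []
LOAD_FAST w → push 14. Stack: [14]
RETURN_VALUE → return 14.

14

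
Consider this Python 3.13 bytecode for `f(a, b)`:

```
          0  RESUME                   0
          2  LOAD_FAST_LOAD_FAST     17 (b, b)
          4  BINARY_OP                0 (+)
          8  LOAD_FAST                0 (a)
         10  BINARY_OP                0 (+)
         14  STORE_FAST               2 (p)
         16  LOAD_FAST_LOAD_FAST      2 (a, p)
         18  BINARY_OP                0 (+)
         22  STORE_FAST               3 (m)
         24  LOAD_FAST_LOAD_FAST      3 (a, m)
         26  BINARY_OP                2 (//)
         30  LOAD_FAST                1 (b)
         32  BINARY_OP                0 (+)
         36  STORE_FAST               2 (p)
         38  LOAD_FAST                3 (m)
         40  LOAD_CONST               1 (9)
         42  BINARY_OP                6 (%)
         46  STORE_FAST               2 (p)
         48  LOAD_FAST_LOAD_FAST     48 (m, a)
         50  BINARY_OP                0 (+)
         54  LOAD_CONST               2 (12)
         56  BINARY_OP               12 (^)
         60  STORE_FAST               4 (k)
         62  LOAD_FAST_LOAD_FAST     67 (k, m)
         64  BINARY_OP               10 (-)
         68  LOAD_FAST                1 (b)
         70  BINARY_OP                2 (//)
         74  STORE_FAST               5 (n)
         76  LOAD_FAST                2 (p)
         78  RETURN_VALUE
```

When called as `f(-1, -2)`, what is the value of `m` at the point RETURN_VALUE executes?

-6

LOAD_FAST_LOAD_FAST b,b → push -2,-2. Stack: [-2, -2]
BINARY_OP + → -2 + -2 = -4. Stack: [-4]
LOAD_FAST a → push -1. Stack: [-4, -1]
BINARY_OP + → -4 + -1 = -5. Stack: [-5]
STORE_FAST p → p=-5. Stack: []
LOAD_FAST_LOAD_FAST a,p → push -1,-5. Stack: [-1, -5]
BINARY_OP + → -1 + -5 = -6. Stack: [-6]
STORE_FAST m → m=-6. Stack: []
LOAD_FAST_LOAD_FAST a,m → push -1,-6. Stack: [-1, -6]
BINARY_OP // → -1 // -6 = 0. Stack: [0]
LOAD_FAST b → push -2. Stack: [0, -2]
BINARY_OP + → 0 + -2 = -2. Stack: [-2]
STORE_FAST p → p=-2. Stack: []
LOAD_FAST m → push -6. Stack: [-6]
LOAD_CONST → push 9. Stack: [-6, 9]
BINARY_OP % → -6 % 9 = 3. Stack: [3]
STORE_FAST p → p=3. Stack: []
LOAD_FAST_LOAD_FAST m,a → push -6,-1. Stack: [-6, -1]
BINARY_OP + → -6 + -1 = -7. Stack: [-7]
LOAD_CONST → push 12. Stack: [-7, 12]
BINARY_OP ^ → -7 ^ 12 = -11. Stack: [-11]
STORE_FAST k → k=-11. Stack: []
LOAD_FAST_LOAD_FAST k,m → push -11,-6. Stack: [-11, -6]
BINARY_OP - → -11 - -6 = -5. Stack: [-5]
LOAD_FAST b → push -2. Stack: [-5, -2]
BINARY_OP // → -5 // -2 = 2. Stack: [2]
STORE_FAST n → n=2. Stack: []
LOAD_FAST p → push 3. Stack: [3]
RETURN_VALUE → return 3.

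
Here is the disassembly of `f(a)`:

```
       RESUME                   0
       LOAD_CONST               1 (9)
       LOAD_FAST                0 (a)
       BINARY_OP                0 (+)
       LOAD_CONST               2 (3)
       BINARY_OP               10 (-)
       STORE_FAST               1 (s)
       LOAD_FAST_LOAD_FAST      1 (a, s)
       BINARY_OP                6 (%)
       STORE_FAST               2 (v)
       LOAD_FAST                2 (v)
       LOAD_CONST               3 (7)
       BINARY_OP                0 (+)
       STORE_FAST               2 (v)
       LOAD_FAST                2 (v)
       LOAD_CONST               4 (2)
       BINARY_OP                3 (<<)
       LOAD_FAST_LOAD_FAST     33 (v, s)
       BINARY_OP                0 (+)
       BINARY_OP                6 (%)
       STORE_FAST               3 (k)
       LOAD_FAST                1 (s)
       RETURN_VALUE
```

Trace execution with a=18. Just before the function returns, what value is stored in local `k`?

2

LOAD_CONST → push 9. Stack: [9]
LOAD_FAST a → push 18. Stack: [9, 18]
BINARY_OP + → 9 + 18 = 27. Stack: [27]
LOAD_CONST → push 3. Stack: [27, 3]
BINARY_OP - → 27 - 3 = 24. Stack: [24]
STORE_FAST s → s=24. Stack: []
LOAD_FAST_LOAD_FAST a,s → push 18,24. Stack: [18, 24]
BINARY_OP % → 18 % 24 = 18. Stack: [18]
STORE_FAST v → v=18. Stack: []
LOAD_FAST v → push 18. Stack: [18]
LOAD_CONST → push 7. Stack: [18, 7]
BINARY_OP + → 18 + 7 = 25. Stack: [25]
STORE_FAST v → v=25. Stack: []
LOAD_FAST v → push 25. Stack: [25]
LOAD_CONST → push 2. Stack: [25, 2]
BINARY_OP << → 25 << 2 = 100. Stack: [100]
LOAD_FAST_LOAD_FAST v,s → push 25,24. Stack: [100, 25, 24]
BINARY_OP + → 25 + 24 = 49. Stack: [100, 49]
BINARY_OP % → 100 % 49 = 2. Stack: [2]
STORE_FAST k → k=2. Stack: []
LOAD_FAST s → push 24. Stack: [24]
RETURN_VALUE → return 24.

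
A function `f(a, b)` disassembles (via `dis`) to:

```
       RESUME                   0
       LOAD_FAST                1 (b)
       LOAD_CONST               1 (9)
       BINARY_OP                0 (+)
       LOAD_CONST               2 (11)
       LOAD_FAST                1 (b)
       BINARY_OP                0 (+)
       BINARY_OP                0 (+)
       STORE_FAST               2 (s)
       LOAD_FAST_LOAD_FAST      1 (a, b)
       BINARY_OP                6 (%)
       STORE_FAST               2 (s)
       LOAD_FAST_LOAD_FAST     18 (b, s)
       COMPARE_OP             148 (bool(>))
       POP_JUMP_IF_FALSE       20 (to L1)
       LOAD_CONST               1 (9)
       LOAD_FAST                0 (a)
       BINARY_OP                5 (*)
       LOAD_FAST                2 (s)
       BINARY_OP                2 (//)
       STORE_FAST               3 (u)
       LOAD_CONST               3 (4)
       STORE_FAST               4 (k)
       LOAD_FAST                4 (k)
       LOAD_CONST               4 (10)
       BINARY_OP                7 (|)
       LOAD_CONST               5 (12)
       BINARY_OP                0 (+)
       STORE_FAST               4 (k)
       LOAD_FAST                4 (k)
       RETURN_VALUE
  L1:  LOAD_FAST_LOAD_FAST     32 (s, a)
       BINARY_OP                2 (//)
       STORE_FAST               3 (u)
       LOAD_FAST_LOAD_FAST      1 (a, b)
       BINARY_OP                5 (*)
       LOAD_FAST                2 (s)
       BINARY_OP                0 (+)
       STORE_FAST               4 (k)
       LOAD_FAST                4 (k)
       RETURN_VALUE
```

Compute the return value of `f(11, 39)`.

LOAD_FAST b → push 39. Stack: [39]
LOAD_CONST → push 9. Stack: [39, 9]
BINARY_OP + → 39 + 9 = 48. Stack: [48]
LOAD_CONST → push 11. Stack: [48, 11]
LOAD_FAST b → push 39. Stack: [48, 11, 39]
BINARY_OP + → 11 + 39 = 50. Stack: [48, 50]
BINARY_OP + → 48 + 50 = 98. Stack: [98]
STORE_FAST s → s=98. Stack: []
LOAD_FAST_LOAD_FAST a,b → push 11,39. Stack: [11, 39]
BINARY_OP % → 11 % 39 = 11. Stack: [11]
STORE_FAST s → s=11. Stack: []
LOAD_FAST_LOAD_FAST b,s → push 39,11. Stack: [39, 11]
COMPARE_OP bool(>) → 39 vs 11 = True. Stack: [True]
POP_JUMP_IF_FALSE → pop True; no jump. Stack: []
LOAD_CONST → push 9. Stack: [9]
LOAD_FAST a → push 11. Stack: [9, 11]
BINARY_OP * → 9 * 11 = 99. Stack: [99]
LOAD_FAST s → push 11. Stack: [99, 11]
BINARY_OP // → 99 // 11 = 9. Stack: [9]
STORE_FAST u → u=9. Stack: []
LOAD_CONST → push 4. Stack: [4]
STORE_FAST k → k=4. Stack: []
LOAD_FAST k → push 4. Stack: [4]
LOAD_CONST → push 10. Stack: [4, 10]
BINARY_OP | → 4 | 10 = 14. Stack: [14]
LOAD_CONST → push 12. Stack: [14, 12]
BINARY_OP + → 14 + 12 = 26. Stack: [26]
STORE_FAST k → k=26. Stack: []
LOAD_FAST k → push 26. Stack: [26]
RETURN_VALUE → return 26.

26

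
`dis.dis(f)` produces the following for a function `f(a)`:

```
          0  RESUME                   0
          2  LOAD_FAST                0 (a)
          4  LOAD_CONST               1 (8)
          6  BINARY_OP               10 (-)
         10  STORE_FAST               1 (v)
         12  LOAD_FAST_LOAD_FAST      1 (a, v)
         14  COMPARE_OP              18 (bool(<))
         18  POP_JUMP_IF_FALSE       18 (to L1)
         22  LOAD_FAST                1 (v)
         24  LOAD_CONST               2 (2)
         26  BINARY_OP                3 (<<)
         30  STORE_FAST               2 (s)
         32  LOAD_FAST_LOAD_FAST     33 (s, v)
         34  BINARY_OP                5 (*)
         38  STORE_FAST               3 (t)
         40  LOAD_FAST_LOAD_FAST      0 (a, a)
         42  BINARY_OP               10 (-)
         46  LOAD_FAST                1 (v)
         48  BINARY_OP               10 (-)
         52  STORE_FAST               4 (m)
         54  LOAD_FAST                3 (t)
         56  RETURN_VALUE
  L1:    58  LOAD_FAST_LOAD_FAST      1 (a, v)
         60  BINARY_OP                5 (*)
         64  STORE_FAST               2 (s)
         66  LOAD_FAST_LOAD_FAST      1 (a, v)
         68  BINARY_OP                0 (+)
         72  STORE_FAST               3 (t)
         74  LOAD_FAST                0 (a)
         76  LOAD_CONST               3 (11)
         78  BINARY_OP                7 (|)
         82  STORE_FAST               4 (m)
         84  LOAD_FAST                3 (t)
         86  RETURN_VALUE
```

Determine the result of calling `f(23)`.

LOAD_FAST a → push 23. Stack: [23]
LOAD_CONST → push 8. Stack: [23, 8]
BINARY_OP - → 23 - 8 = 15. Stack: [15]
STORE_FAST v → v=15. Stack: []
LOAD_FAST_LOAD_FAST a,v → push 23,15. Stack: [23, 15]
COMPARE_OP bool(<) → 23 vs 15 = False. Stack: [False]
POP_JUMP_IF_FALSE → pop False; jump. Stack: []
LOAD_FAST_LOAD_FAST a,v → push 23,15. Stack: [23, 15]
BINARY_OP * → 23 * 15 = 345. Stack: [345]
STORE_FAST s → s=345. Stack: []
LOAD_FAST_LOAD_FAST a,v → push 23,15. Stack: [23, 15]
BINARY_OP + → 23 + 15 = 38. Stack: [38]
STORE_FAST t → t=38. Stack: []
LOAD_FAST a → push 23. Stack: [23]
LOAD_CONST → push 11. Stack: [23, 11]
BINARY_OP | → 23 | 11 = 31. Stack: [31]
STORE_FAST m → m=31. Stack: []
LOAD_FAST t → push 38. Stack: [38]
RETURN_VALUE → return 38.

38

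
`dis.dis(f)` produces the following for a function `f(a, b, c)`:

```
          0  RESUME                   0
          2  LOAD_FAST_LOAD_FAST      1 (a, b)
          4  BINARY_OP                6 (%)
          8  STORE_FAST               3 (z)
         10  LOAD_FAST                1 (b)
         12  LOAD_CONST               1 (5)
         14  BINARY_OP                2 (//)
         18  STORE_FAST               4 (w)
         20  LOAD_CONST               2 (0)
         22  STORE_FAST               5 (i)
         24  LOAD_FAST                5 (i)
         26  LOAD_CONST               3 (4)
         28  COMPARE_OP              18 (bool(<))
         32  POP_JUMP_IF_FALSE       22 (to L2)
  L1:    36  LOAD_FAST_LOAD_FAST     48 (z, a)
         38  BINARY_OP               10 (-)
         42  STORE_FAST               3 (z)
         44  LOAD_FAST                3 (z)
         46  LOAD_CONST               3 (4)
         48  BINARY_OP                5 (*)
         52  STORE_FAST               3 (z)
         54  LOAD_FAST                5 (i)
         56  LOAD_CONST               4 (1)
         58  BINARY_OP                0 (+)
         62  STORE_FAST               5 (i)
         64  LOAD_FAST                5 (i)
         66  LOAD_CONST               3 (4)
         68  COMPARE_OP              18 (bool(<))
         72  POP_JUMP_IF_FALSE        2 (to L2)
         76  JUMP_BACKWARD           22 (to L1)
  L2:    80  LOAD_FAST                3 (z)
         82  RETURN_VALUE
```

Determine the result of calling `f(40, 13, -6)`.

-13344

LOAD_FAST_LOAD_FAST a,b → push 40,13
BINARY_OP % → 40 % 13 = 1
STORE_FAST z → z=1
LOAD_FAST b → push 13
LOAD_CONST → push 5
BINARY_OP // → 13 // 5 = 2
STORE_FAST w → w=2
LOAD_CONST → push 0
STORE_FAST i → i=0
LOAD_FAST i → push 0
LOAD_CONST → push 4
COMPARE_OP bool(<) → 0 vs 4 = True
POP_JUMP_IF_FALSE → pop True; no jump
LOAD_FAST_LOAD_FAST z,a → push 1,40
BINARY_OP - → 1 - 40 = -39
STORE_FAST z → z=-39
LOAD_FAST z → push -39
LOAD_CONST → push 4
BINARY_OP * → -39 * 4 = -156
STORE_FAST z → z=-156
LOAD_FAST i → push 0
LOAD_CONST → push 1
BINARY_OP + → 0 + 1 = 1
STORE_FAST i → i=1
LOAD_FAST i → push 1
LOAD_CONST → push 4
COMPARE_OP bool(<) → 1 vs 4 = True
POP_JUMP_IF_FALSE → pop True; no jump
LOAD_FAST_LOAD_FAST z,a → push -156,40
BINARY_OP - → -156 - 40 = -196
STORE_FAST z → z=-196
LOAD_FAST z → push -196
LOAD_CONST → push 4
BINARY_OP * → -196 * 4 = -784
STORE_FAST z → z=-784
LOAD_FAST i → push 1
LOAD_CONST → push 1
BINARY_OP + → 1 + 1 = 2
STORE_FAST i → i=2
LOAD_FAST i → push 2
LOAD_CONST → push 4
COMPARE_OP bool(<) → 2 vs 4 = True
POP_JUMP_IF_FALSE → pop True; no jump
LOAD_FAST_LOAD_FAST z,a → push -784,40
BINARY_OP - → -784 - 40 = -824
STORE_FAST z → z=-824
LOAD_FAST z → push -824
LOAD_CONST → push 4
BINARY_OP * → -824 * 4 = -3296
STORE_FAST z → z=-3296
LOAD_FAST i → push 2
LOAD_CONST → push 1
BINARY_OP + → 2 + 1 = 3
STORE_FAST i → i=3
LOAD_FAST i → push 3
LOAD_CONST → push 4
COMPARE_OP bool(<) → 3 vs 4 = True
POP_JUMP_IF_FALSE → pop True; no jump
LOAD_FAST_LOAD_FAST z,a → push -3296,40
BINARY_OP - → -3296 - 40 = -3336
STORE_FAST z → z=-3336
LOAD_FAST z → push -3336
LOAD_CONST → push 4
BINARY_OP * → -3336 * 4 = -13344
STORE_FAST z → z=-13344
LOAD_FAST i → push 3
LOAD_CONST → push 1
BINARY_OP + → 3 + 1 = 4
STORE_FAST i → i=4
LOAD_FAST i → push 4
LOAD_CONST → push 4
COMPARE_OP bool(<) → 4 vs 4 = False
POP_JUMP_IF_FALSE → pop False; jump
LOAD_FAST z → push -13344
RETURN_VALUE → return -13344.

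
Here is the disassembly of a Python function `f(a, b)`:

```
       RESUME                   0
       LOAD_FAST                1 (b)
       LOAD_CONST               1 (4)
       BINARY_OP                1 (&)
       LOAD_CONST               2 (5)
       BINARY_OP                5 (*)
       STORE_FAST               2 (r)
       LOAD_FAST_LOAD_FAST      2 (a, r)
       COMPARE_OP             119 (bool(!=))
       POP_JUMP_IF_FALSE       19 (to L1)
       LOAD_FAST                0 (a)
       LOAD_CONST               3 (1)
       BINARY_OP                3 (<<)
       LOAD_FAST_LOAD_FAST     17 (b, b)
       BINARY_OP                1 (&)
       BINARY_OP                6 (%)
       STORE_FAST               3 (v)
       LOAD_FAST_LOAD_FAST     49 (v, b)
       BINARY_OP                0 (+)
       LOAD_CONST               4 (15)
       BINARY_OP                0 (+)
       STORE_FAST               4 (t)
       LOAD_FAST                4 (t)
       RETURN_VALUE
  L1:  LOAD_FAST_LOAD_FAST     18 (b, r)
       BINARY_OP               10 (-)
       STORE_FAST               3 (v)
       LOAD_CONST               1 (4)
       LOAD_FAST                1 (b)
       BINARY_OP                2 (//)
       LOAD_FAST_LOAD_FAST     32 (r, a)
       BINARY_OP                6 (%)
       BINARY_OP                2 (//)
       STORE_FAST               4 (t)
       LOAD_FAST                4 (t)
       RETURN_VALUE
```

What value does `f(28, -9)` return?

-1

LOAD_FAST b → push -9. Stack: [-9]
LOAD_CONST → push 4. Stack: [-9, 4]
BINARY_OP & → -9 & 4 = 4. Stack: [4]
LOAD_CONST → push 5. Stack: [4, 5]
BINARY_OP * → 4 * 5 = 20. Stack: [20]
STORE_FAST r → r=20. Stack: []
LOAD_FAST_LOAD_FAST a,r → push 28,20. Stack: [28, 20]
COMPARE_OP bool(!=) → 28 vs 20 = True. Stack: [True]
POP_JUMP_IF_FALSE → pop True; no jump. Stack: []
LOAD_FAST a → push 28. Stack: [28]
LOAD_CONST → push 1. Stack: [28, 1]
BINARY_OP << → 28 << 1 = 56. Stack: [56]
LOAD_FAST_LOAD_FAST b,b → push -9,-9. Stack: [56, -9, -9]
BINARY_OP & → -9 & -9 = -9. Stack: [56, -9]
BINARY_OP % → 56 % -9 = -7. Stack: [-7]
STORE_FAST v → v=-7. Stack: []
LOAD_FAST_LOAD_FAST v,b → push -7,-9. Stack: [-7, -9]
BINARY_OP + → -7 + -9 = -16. Stack: [-16]
LOAD_CONST → push 15. Stack: [-16, 15]
BINARY_OP + → -16 + 15 = -1. Stack: [-1]
STORE_FAST t → t=-1. Stack: []
LOAD_FAST t → push -1. Stack: [-1]
RETURN_VALUE → return -1.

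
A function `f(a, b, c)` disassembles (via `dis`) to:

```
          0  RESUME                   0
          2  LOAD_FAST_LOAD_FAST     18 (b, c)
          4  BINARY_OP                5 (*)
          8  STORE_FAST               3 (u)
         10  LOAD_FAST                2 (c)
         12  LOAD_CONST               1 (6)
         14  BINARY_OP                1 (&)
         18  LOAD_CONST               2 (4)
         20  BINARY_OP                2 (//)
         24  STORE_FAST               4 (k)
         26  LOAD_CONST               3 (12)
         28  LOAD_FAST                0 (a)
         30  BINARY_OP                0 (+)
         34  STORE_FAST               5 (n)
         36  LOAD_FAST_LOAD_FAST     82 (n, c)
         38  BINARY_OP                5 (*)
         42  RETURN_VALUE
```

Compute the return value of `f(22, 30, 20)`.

680

LOAD_FAST_LOAD_FAST b,c → push 30,20. Stack: [30, 20]
BINARY_OP * → 30 * 20 = 600. Stack: [600]
STORE_FAST u → u=600. Stack: []
LOAD_FAST c → push 20. Stack: [20]
LOAD_CONST → push 6. Stack: [20, 6]
BINARY_OP & → 20 & 6 = 4. Stack: [4]
LOAD_CONST → push 4. Stack: [4, 4]
BINARY_OP // → 4 // 4 = 1. Stack: [1]
STORE_FAST k → k=1. Stack: []
LOAD_CONST → push 12. Stack: [12]
LOAD_FAST a → push 22. Stack: [12, 22]
BINARY_OP + → 12 + 22 = 34. Stack: [34]
STORE_FAST n → n=34. Stack: []
LOAD_FAST_LOAD_FAST n,c → push 34,20. Stack: [34, 20]
BINARY_OP * → 34 * 20 = 680. Stack: [680]
RETURN_VALUE → return 680.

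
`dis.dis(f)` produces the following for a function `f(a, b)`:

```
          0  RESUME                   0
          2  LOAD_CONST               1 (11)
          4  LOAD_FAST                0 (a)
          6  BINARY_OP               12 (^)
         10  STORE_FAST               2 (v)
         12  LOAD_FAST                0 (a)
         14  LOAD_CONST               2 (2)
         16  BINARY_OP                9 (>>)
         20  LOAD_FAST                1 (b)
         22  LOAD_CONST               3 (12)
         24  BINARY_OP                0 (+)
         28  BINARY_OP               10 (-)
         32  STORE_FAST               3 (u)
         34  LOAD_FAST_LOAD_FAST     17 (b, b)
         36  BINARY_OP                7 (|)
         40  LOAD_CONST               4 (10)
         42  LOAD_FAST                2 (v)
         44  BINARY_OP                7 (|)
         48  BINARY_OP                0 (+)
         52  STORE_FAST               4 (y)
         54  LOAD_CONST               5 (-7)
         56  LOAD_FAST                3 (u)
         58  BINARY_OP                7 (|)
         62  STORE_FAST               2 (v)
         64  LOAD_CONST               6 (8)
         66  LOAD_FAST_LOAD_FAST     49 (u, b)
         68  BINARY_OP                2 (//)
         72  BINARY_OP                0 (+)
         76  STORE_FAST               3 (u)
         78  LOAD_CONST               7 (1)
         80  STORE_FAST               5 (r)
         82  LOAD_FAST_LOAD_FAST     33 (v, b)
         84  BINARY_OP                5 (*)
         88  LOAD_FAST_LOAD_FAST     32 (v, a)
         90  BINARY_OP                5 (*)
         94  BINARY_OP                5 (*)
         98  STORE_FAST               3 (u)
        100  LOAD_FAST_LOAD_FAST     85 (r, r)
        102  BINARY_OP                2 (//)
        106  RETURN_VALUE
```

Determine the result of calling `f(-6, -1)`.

1

LOAD_CONST → push 11. Stack: [11]
LOAD_FAST a → push -6. Stack: [11, -6]
BINARY_OP ^ → 11 ^ -6 = -15. Stack: [-15]
STORE_FAST v → v=-15. Stack: []
LOAD_FAST a → push -6. Stack: [-6]
LOAD_CONST → push 2. Stack: [-6, 2]
BINARY_OP >> → -6 >> 2 = -2. Stack: [-2]
LOAD_FAST b → push -1. Stack: [-2, -1]
LOAD_CONST → push 12. Stack: [-2, -1, 12]
BINARY_OP + → -1 + 12 = 11. Stack: [-2, 11]
BINARY_OP - → -2 - 11 = -13. Stack: [-13]
STORE_FAST u → u=-13. Stack: []
LOAD_FAST_LOAD_FAST b,b → push -1,-1. Stack: [-1, -1]
BINARY_OP | → -1 | -1 = -1. Stack: [-1]
LOAD_CONST → push 10. Stack: [-1, 10]
LOAD_FAST v → push -15. Stack: [-1, 10, -15]
BINARY_OP | → 10 | -15 = -5. Stack: [-1, -5]
BINARY_OP + → -1 + -5 = -6. Stack: [-6]
STORE_FAST y → y=-6. Stack: []
LOAD_CONST → push -7. Stack: [-7]
LOAD_FAST u → push -13. Stack: [-7, -13]
BINARY_OP | → -7 | -13 = -5. Stack: [-5]
STORE_FAST v → v=-5. Stack: []
LOAD_CONST → push 8. Stack: [8]
LOAD_FAST_LOAD_FAST u,b → push -13,-1. Stack: [8, -13, -1]
BINARY_OP // → -13 // -1 = 13. Stack: [8, 13]
BINARY_OP + → 8 + 13 = 21. Stack: [21]
STORE_FAST u → u=21. Stack: []
LOAD_CONST → push 1. Stack: [1]
STORE_FAST r → r=1. Stack: []
LOAD_FAST_LOAD_FAST v,b → push -5,-1. Stack: [-5, -1]
BINARY_OP * → -5 * -1 = 5. Stack: [5]
LOAD_FAST_LOAD_FAST v,a → push -5,-6. Stack: [5, -5, -6]
BINARY_OP * → -5 * -6 = 30. Stack: [5, 30]
BINARY_OP * → 5 * 30 = 150. Stack: [150]
STORE_FAST u → u=150. Stack: []
LOAD_FAST_LOAD_FAST r,r → push 1,1. Stack: [1, 1]
BINARY_OP // → 1 // 1 = 1. Stack: [1]
RETURN_VALUE → return 1.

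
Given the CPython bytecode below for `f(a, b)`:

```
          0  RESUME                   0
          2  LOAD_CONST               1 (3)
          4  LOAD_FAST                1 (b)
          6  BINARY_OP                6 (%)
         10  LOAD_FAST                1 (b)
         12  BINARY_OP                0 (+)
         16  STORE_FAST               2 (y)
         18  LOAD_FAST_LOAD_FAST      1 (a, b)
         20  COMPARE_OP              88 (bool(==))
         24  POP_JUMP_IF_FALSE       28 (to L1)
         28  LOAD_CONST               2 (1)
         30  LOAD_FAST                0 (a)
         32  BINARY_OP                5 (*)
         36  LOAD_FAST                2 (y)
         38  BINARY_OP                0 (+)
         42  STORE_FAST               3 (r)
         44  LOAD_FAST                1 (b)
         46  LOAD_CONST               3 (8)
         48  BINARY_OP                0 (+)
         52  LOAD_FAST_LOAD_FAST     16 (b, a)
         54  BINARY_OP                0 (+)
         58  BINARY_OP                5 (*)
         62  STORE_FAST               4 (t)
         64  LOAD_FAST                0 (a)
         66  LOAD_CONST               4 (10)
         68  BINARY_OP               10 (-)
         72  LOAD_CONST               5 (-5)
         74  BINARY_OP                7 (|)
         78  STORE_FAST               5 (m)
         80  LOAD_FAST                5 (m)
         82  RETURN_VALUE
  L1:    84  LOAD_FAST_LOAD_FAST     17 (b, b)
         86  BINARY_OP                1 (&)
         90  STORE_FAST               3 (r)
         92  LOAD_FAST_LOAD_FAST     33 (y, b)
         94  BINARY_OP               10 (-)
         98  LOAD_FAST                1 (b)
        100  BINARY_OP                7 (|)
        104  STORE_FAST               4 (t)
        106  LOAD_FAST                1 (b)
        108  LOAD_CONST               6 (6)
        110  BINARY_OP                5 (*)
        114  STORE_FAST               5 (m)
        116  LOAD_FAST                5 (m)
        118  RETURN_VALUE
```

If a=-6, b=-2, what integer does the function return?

LOAD_CONST → push 3. Stack: [3]
LOAD_FAST b → push -2. Stack: [3, -2]
BINARY_OP % → 3 % -2 = -1. Stack: [-1]
LOAD_FAST b → push -2. Stack: [-1, -2]
BINARY_OP + → -1 + -2 = -3. Stack: [-3]
STORE_FAST y → y=-3. Stack: []
LOAD_FAST_LOAD_FAST a,b → push -6,-2. Stack: [-6, -2]
COMPARE_OP bool(==) → -6 vs -2 = False. Stack: [False]
POP_JUMP_IF_FALSE → pop False; jump. Stack: []
LOAD_FAST_LOAD_FAST b,b → push -2,-2. Stack: [-2, -2]
BINARY_OP & → -2 & -2 = -2. Stack: [-2]
STORE_FAST r → r=-2. Stack: []
LOAD_FAST_LOAD_FAST y,b → push -3,-2. Stack: [-3, -2]
BINARY_OP - → -3 - -2 = -1. Stack: [-1]
LOAD_FAST b → push -2. Stack: [-1, -2]
BINARY_OP | → -1 | -2 = -1. Stack: [-1]
STORE_FAST t → t=-1. Stack: []
LOAD_FAST b → push -2. Stack: [-2]
LOAD_CONST → push 6. Stack: [-2, 6]
BINARY_OP * → -2 * 6 = -12. Stack: [-12]
STORE_FAST m → m=-12. Stack: []
LOAD_FAST m → push -12. Stack: [-12]
RETURN_VALUE → return -12.

-12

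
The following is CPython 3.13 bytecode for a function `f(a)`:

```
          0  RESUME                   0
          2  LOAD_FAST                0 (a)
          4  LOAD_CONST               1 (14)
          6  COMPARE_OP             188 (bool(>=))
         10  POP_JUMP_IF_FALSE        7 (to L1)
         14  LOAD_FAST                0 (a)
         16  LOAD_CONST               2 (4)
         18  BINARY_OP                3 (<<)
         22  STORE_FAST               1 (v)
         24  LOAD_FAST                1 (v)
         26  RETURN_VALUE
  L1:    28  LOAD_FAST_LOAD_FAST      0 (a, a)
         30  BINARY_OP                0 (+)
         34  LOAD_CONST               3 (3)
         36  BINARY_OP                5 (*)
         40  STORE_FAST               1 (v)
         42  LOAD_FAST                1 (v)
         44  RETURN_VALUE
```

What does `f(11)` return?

66

LOAD_FAST a → push 11. Stack: [11]
LOAD_CONST → push 14. Stack: [11, 14]
COMPARE_OP bool(>=) → 11 vs 14 = False. Stack: [False]
POP_JUMP_IF_FALSE → pop False; jump. Stack: []
LOAD_FAST_LOAD_FAST a,a → push 11,11. Stack: [11, 11]
BINARY_OP + → 11 + 11 = 22. Stack: [22]
LOAD_CONST → push 3. Stack: [22, 3]
BINARY_OP * → 22 * 3 = 66. Stack: [66]
STORE_FAST v → v=66. Stack: []
LOAD_FAST v → push 66. Stack: [66]
RETURN_VALUE → return 66.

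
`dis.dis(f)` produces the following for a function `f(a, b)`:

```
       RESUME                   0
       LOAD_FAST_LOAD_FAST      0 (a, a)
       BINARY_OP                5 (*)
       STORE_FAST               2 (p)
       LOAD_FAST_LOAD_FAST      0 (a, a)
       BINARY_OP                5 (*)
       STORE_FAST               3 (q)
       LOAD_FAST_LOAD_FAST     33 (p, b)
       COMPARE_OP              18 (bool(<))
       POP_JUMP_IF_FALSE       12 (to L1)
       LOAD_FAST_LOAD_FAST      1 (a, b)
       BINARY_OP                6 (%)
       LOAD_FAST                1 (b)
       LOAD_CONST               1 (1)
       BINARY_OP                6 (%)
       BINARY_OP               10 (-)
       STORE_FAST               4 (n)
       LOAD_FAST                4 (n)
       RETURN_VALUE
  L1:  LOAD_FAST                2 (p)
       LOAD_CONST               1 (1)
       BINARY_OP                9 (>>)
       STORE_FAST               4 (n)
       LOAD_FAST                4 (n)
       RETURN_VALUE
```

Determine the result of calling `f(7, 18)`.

LOAD_FAST_LOAD_FAST a,a → push 7,7. Stack: [7, 7]
BINARY_OP * → 7 * 7 = 49. Stack: [49]
STORE_FAST p → p=49. Stack: []
LOAD_FAST_LOAD_FAST a,a → push 7,7. Stack: [7, 7]
BINARY_OP * → 7 * 7 = 49. Stack: [49]
STORE_FAST q → q=49. Stack: []
LOAD_FAST_LOAD_FAST p,b → push 49,18. Stack: [49, 18]
COMPARE_OP bool(<) → 49 vs 18 = False. Stack: [False]
POP_JUMP_IF_FALSE → pop False; jump. Stack: []
LOAD_FAST p → push 49. Stack: [49]
LOAD_CONST → push 1. Stack: [49, 1]
BINARY_OP >> → 49 >> 1 = 24. Stack: [24]
STORE_FAST n → n=24. Stack: []
LOAD_FAST n → push 24. Stack: [24]
RETURN_VALUE → return 24.

24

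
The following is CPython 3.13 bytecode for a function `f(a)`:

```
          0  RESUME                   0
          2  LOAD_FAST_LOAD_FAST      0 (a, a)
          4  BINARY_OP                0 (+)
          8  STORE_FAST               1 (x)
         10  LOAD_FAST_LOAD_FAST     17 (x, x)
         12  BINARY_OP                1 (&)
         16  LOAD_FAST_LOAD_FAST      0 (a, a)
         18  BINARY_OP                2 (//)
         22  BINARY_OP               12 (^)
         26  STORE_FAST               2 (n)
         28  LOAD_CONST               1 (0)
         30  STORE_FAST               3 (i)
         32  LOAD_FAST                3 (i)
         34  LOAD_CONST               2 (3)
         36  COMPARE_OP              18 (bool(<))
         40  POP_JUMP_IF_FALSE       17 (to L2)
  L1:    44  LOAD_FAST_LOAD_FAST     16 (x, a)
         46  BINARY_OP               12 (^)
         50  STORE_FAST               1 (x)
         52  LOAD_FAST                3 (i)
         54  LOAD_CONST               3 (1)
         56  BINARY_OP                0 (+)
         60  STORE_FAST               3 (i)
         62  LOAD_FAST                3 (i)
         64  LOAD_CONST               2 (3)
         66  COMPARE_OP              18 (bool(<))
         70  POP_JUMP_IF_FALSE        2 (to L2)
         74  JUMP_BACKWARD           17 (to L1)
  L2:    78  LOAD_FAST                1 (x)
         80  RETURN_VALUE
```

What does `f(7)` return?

LOAD_FAST_LOAD_FAST a,a → push 7,7. Stack: [7, 7]
BINARY_OP + → 7 + 7 = 14. Stack: [14]
STORE_FAST x → x=14. Stack: []
LOAD_FAST_LOAD_FAST x,x → push 14,14. Stack: [14, 14]
BINARY_OP & → 14 & 14 = 14. Stack: [14]
LOAD_FAST_LOAD_FAST a,a → push 7,7. Stack: [14, 7, 7]
BINARY_OP // → 7 // 7 = 1. Stack: [14, 1]
BINARY_OP ^ → 14 ^ 1 = 15. Stack: [15]
STORE_FAST n → n=15. Stack: []
LOAD_CONST → push 0. Stack: [0]
STORE_FAST i → i=0. Stack: []
LOAD_FAST i → push 0. Stack: [0]
LOAD_CONST → push 3. Stack: [0, 3]
COMPARE_OP bool(<) → 0 vs 3 = True. Stack: [True]
POP_JUMP_IF_FALSE → pop True; no jump. Stack: []
LOAD_FAST_LOAD_FAST x,a → push 14,7. Stack: [14, 7]
BINARY_OP ^ → 14 ^ 7 = 9. Stack: [9]
STORE_FAST x → x=9. Stack: []
LOAD_FAST i → push 0. Stack: [0]
LOAD_CONST → push 1. Stack: [0, 1]
BINARY_OP + → 0 + 1 = 1. Stack: [1]
STORE_FAST i → i=1. Stack: []
LOAD_FAST i → push 1. Stack: [1]
LOAD_CONST → push 3. Stack: [1, 3]
COMPARE_OP bool(<) → 1 vs 3 = True. Stack: [True]
POP_JUMP_IF_FALSE → pop True; no jump. Stack: []
LOAD_FAST_LOAD_FAST x,a → push 9,7. Stack: [9, 7]
BINARY_OP ^ → 9 ^ 7 = 14. Stack: [14]
STORE_FAST x → x=14. Stack: []
LOAD_FAST i → push 1. Stack: [1]
LOAD_CONST → push 1. Stack: [1, 1]
BINARY_OP + → 1 + 1 = 2. Stack: [2]
STORE_FAST i → i=2. Stack: []
LOAD_FAST i → push 2. Stack: [2]
LOAD_CONST → push 3. Stack: [2, 3]
COMPARE_OP bool(<) → 2 vs 3 = True. Stack: [True]
POP_JUMP_IF_FALSE → pop True; no jump. Stack: []
LOAD_FAST_LOAD_FAST x,a → push 14,7. Stack: [14, 7]
BINARY_OP ^ → 14 ^ 7 = 9. Stack: [9]
STORE_FAST x → x=9. Stack: []
LOAD_FAST i → push 2. Stack: [2]
LOAD_CONST → push 1. Stack: [2, 1]
BINARY_OP + → 2 + 1 = 3. Stack: [3]
STORE_FAST i → i=3. Stack: []
LOAD_FAST i → push 3. Stack: [3]
LOAD_CONST → push 3. Stack: [3, 3]
COMPARE_OP bool(<) → 3 vs 3 = False. Stack: [False]
POP_JUMP_IF_FALSE → pop False; jump. Stack: []
LOAD_FAST x → push 9. Stack: [9]
RETURN_VALUE → return 9.

9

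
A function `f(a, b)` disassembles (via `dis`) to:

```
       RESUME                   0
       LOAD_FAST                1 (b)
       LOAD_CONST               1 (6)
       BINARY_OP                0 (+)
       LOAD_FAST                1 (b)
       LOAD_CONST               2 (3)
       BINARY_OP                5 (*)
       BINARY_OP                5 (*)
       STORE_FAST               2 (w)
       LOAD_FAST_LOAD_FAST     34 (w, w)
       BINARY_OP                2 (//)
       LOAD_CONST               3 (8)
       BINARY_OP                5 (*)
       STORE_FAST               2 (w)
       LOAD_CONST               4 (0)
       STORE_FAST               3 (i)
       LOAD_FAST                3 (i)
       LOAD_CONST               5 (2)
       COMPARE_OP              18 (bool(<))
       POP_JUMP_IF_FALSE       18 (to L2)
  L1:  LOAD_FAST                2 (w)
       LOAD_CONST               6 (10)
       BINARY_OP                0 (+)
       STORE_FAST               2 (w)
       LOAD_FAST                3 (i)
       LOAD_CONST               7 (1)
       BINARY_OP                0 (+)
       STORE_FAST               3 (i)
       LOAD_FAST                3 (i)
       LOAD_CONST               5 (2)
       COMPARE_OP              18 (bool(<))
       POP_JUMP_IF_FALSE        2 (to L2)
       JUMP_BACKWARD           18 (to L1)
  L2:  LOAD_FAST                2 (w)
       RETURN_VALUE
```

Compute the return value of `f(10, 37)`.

LOAD_FAST b → push 37. Stack: [37]
LOAD_CONST → push 6. Stack: [37, 6]
BINARY_OP + → 37 + 6 = 43. Stack: [43]
LOAD_FAST b → push 37. Stack: [43, 37]
LOAD_CONST → push 3. Stack: [43, 37, 3]
BINARY_OP * → 37 * 3 = 111. Stack: [43, 111]
BINARY_OP * → 43 * 111 = 4773. Stack: [4773]
STORE_FAST w → w=4773. Stack: []
LOAD_FAST_LOAD_FAST w,w → push 4773,4773. Stack: [4773, 4773]
BINARY_OP // → 4773 // 4773 = 1. Stack: [1]
LOAD_CONST → push 8. Stack: [1, 8]
BINARY_OP * → 1 * 8 = 8. Stack: [8]
STORE_FAST w → w=8. Stack: []
LOAD_CONST → push 0. Stack: [0]
STORE_FAST i → i=0. Stack: []
LOAD_FAST i → push 0. Stack: [0]
LOAD_CONST → push 2. Stack: [0, 2]
COMPARE_OP bool(<) → 0 vs 2 = True. Stack: [True]
POP_JUMP_IF_FALSE → pop True; no jump. Stack: []
LOAD_FAST w → push 8. Stack: [8]
LOAD_CONST → push 10. Stack: [8, 10]
BINARY_OP + → 8 + 10 = 18. Stack: [18]
STORE_FAST w → w=18. Stack: []
LOAD_FAST i → push 0. Stack: [0]
LOAD_CONST → push 1. Stack: [0, 1]
BINARY_OP + → 0 + 1 = 1. Stack: [1]
STORE_FAST i → i=1. Stack: []
LOAD_FAST i → push 1. Stack: [1]
LOAD_CONST → push 2. Stack: [1, 2]
COMPARE_OP bool(<) → 1 vs 2 = True. Stack: [True]
POP_JUMP_IF_FALSE → pop True; no jump. Stack: []
LOAD_FAST w → push 18. Stack: [18]
LOAD_CONST → push 10. Stack: [18, 10]
BINARY_OP + → 18 + 10 = 28. Stack: [28]
STORE_FAST w → w=28. Stack: []
LOAD_FAST i → push 1. Stack: [1]
LOAD_CONST → push 1. Stack: [1, 1]
BINARY_OP + → 1 + 1 = 2. Stack: [2]
STORE_FAST i → i=2. Stack: []
LOAD_FAST i → push 2. Stack: [2]
LOAD_CONST → push 2. Stack: [2, 2]
COMPARE_OP bool(<) → 2 vs 2 = False. Stack: [False]
POP_JUMP_IF_FALSE → pop False; jump. Stack: []
LOAD_FAST w → push 28. Stack: [28]
RETURN_VALUE → return 28.

28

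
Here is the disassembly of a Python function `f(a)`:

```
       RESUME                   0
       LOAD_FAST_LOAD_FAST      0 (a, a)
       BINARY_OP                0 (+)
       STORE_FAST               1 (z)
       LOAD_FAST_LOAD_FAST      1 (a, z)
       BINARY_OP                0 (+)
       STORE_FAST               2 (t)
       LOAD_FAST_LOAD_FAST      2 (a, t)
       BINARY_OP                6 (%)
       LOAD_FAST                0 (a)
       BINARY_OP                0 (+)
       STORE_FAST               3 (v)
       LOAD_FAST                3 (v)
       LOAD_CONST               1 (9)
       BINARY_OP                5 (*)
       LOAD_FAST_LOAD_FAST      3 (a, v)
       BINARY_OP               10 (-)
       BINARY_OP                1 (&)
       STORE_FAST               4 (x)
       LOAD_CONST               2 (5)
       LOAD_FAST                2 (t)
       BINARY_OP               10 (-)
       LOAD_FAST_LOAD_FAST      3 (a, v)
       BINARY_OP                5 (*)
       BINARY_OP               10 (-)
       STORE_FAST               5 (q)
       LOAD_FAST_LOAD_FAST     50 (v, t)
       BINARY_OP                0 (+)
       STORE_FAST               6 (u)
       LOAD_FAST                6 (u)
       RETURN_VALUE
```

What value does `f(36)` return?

180

LOAD_FAST_LOAD_FAST a,a → push 36,36. Stack: [36, 36]
BINARY_OP + → 36 + 36 = 72. Stack: [72]
STORE_FAST z → z=72. Stack: []
LOAD_FAST_LOAD_FAST a,z → push 36,72. Stack: [36, 72]
BINARY_OP + → 36 + 72 = 108. Stack: [108]
STORE_FAST t → t=108. Stack: []
LOAD_FAST_LOAD_FAST a,t → push 36,108. Stack: [36, 108]
BINARY_OP % → 36 % 108 = 36. Stack: [36]
LOAD_FAST a → push 36. Stack: [36, 36]
BINARY_OP + → 36 + 36 = 72. Stack: [72]
STORE_FAST v → v=72. Stack: []
LOAD_FAST v → push 72. Stack: [72]
LOAD_CONST → push 9. Stack: [72, 9]
BINARY_OP * → 72 * 9 = 648. Stack: [648]
LOAD_FAST_LOAD_FAST a,v → push 36,72. Stack: [648, 36, 72]
BINARY_OP - → 36 - 72 = -36. Stack: [648, -36]
BINARY_OP & → 648 & -36 = 648. Stack: [648]
STORE_FAST x → x=648. Stack: []
LOAD_CONST → push 5. Stack: [5]
LOAD_FAST t → push 108. Stack: [5, 108]
BINARY_OP - → 5 - 108 = -103. Stack: [-103]
LOAD_FAST_LOAD_FAST a,v → push 36,72. Stack: [-103, 36, 72]
BINARY_OP * → 36 * 72 = 2592. Stack: [-103, 2592]
BINARY_OP - → -103 - 2592 = -2695. Stack: [-2695]
STORE_FAST q → q=-2695. Stack: []
LOAD_FAST_LOAD_FAST v,t → push 72,108. Stack: [72, 108]
BINARY_OP + → 72 + 108 = 180. Stack: [180]
STORE_FAST u → u=180. Stack: []
LOAD_FAST u → push 180. Stack: [180]
RETURN_VALUE → return 180.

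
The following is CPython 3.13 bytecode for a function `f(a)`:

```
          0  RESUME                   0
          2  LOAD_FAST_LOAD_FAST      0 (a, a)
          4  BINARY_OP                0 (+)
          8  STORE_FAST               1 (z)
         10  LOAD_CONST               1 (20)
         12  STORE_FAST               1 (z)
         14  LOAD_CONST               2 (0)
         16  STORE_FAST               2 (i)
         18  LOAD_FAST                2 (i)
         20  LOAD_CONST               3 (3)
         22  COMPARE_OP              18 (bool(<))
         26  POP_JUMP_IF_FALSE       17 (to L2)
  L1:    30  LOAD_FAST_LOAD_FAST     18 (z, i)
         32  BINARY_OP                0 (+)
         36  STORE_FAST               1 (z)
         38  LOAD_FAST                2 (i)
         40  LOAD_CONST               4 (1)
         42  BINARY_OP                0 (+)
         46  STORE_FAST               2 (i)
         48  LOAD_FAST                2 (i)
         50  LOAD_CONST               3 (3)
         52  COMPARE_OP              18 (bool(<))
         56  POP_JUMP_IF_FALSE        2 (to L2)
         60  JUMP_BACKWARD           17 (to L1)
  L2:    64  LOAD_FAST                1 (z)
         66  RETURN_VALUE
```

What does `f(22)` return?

LOAD_FAST_LOAD_FAST a,a → push 22,22. Stack: [22, 22]
BINARY_OP + → 22 + 22 = 44. Stack: [44]
STORE_FAST z → z=44. Stack: []
LOAD_CONST → push 20. Stack: [20]
STORE_FAST z → z=20. Stack: []
LOAD_CONST → push 0. Stack: [0]
STORE_FAST i → i=0. Stack: []
LOAD_FAST i → push 0. Stack: [0]
LOAD_CONST → push 3. Stack: [0, 3]
COMPARE_OP bool(<) → 0 vs 3 = True. Stack: [True]
POP_JUMP_IF_FALSE → pop True; no jump. Stack: []
LOAD_FAST_LOAD_FAST z,i → push 20,0. Stack: [20, 0]
BINARY_OP + → 20 + 0 = 20. Stack: [20]
STORE_FAST z → z=20. Stack: []
LOAD_FAST i → push 0. Stack: [0]
LOAD_CONST → push 1. Stack: [0, 1]
BINARY_OP + → 0 + 1 = 1. Stack: [1]
STORE_FAST i → i=1. Stack: []
LOAD_FAST i → push 1. Stack: [1]
LOAD_CONST → push 3. Stack: [1, 3]
COMPARE_OP bool(<) → 1 vs 3 = True. Stack: [True]
POP_JUMP_IF_FALSE → pop True; no jump. Stack: []
LOAD_FAST_LOAD_FAST z,i → push 20,1. Stack: [20, 1]
BINARY_OP + → 20 + 1 = 21. Stack: [21]
STORE_FAST z → z=21. Stack: []
LOAD_FAST i → push 1. Stack: [1]
LOAD_CONST → push 1. Stack: [1, 1]
BINARY_OP + → 1 + 1 = 2. Stack: [2]
STORE_FAST i → i=2. Stack: []
LOAD_FAST i → push 2. Stack: [2]
LOAD_CONST → push 3. Stack: [2, 3]
COMPARE_OP bool(<) → 2 vs 3 = True. Stack: [True]
POP_JUMP_IF_FALSE → pop True; no jump. Stack: []
LOAD_FAST_LOAD_FAST z,i → push 21,2. Stack: [21, 2]
BINARY_OP + → 21 + 2 = 23. Stack: [23]
STORE_FAST z → z=23. Stack: []
LOAD_FAST i → push 2. Stack: [2]
LOAD_CONST → push 1. Stack: [2, 1]
BINARY_OP + → 2 + 1 = 3. Stack: [3]
STORE_FAST i → i=3. Stack: []
LOAD_FAST i → push 3. Stack: [3]
LOAD_CONST → push 3. Stack: [3, 3]
COMPARE_OP bool(<) → 3 vs 3 = False. Stack: [False]
POP_JUMP_IF_FALSE → pop False; jump. Stack: []
LOAD_FAST z → push 23. Stack: [23]
RETURN_VALUE → return 23.

23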